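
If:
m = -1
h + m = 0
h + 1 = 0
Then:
No Solution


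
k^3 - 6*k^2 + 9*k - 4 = (k - 4)*(k - 1)^2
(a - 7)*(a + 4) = a^2 - 3*a - 28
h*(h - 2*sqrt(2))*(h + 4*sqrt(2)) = h^3 + 2*sqrt(2)*h^2 - 16*h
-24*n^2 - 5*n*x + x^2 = (-8*n + x)*(3*n + x)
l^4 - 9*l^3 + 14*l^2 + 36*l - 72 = (l - 6)*(l - 3)*(l - 2)*(l + 2)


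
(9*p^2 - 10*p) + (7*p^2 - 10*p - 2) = 16*p^2 - 20*p - 2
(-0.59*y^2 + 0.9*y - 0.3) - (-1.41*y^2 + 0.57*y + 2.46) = 0.82*y^2 + 0.33*y - 2.76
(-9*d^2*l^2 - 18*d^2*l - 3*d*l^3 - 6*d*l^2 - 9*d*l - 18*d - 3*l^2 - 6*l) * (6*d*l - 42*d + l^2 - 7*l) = -54*d^3*l^3 + 270*d^3*l^2 + 756*d^3*l - 27*d^2*l^4 + 135*d^2*l^3 + 324*d^2*l^2 + 270*d^2*l + 756*d^2 - 3*d*l^5 + 15*d*l^4 + 15*d*l^3 + 135*d*l^2 + 378*d*l - 3*l^4 + 15*l^3 + 42*l^2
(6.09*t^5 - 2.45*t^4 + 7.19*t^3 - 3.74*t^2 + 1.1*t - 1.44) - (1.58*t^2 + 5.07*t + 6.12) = 6.09*t^5 - 2.45*t^4 + 7.19*t^3 - 5.32*t^2 - 3.97*t - 7.56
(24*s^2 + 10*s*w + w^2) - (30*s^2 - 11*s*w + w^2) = -6*s^2 + 21*s*w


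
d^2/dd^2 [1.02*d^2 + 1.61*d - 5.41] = 2.04000000000000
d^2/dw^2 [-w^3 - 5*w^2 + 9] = -6*w - 10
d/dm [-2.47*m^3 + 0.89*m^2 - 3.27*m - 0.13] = -7.41*m^2 + 1.78*m - 3.27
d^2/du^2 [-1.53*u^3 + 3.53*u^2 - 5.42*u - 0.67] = 7.06 - 9.18*u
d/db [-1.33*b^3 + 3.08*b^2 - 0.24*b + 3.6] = -3.99*b^2 + 6.16*b - 0.24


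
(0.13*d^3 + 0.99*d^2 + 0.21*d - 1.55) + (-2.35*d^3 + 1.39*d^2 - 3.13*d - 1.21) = -2.22*d^3 + 2.38*d^2 - 2.92*d - 2.76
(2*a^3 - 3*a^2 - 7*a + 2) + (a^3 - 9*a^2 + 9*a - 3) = 3*a^3 - 12*a^2 + 2*a - 1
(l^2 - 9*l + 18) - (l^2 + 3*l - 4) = 22 - 12*l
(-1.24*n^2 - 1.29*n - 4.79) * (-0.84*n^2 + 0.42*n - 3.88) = 1.0416*n^4 + 0.5628*n^3 + 8.293*n^2 + 2.9934*n + 18.5852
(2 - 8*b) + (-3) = -8*b - 1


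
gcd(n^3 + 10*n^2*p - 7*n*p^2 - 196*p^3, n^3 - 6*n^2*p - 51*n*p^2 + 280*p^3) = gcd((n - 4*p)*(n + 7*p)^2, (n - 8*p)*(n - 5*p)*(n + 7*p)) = n + 7*p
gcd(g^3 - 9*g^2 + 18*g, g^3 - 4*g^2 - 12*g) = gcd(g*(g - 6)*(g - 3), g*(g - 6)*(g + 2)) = g^2 - 6*g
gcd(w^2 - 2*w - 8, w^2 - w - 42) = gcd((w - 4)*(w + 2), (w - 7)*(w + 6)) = 1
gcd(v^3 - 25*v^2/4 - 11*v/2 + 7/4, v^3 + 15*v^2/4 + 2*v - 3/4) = v^2 + 3*v/4 - 1/4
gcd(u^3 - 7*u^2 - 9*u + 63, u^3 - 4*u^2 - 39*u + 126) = u^2 - 10*u + 21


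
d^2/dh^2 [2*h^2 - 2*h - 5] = 4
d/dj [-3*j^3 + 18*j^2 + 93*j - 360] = -9*j^2 + 36*j + 93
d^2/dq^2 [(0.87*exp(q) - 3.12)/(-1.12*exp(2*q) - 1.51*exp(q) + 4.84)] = (-1.091328*exp(4*q) + 17.126256*exp(3*q) - 12.466944*exp(2*q) + 68.407188*exp(q) + 2.421936)*exp(q)/(1.404928*exp(6*q) + 5.682432*exp(5*q) - 10.552752*exp(4*q) - 45.669497*exp(3*q) + 45.602964*exp(2*q) + 106.117968*exp(q) - 113.379904)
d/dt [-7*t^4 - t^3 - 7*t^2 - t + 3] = -28*t^3 - 3*t^2 - 14*t - 1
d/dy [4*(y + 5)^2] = 8*y + 40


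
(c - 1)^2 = c^2 - 2*c + 1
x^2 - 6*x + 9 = (x - 3)^2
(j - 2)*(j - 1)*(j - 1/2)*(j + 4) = j^4 + j^3/2 - 21*j^2/2 + 13*j - 4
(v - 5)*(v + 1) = v^2 - 4*v - 5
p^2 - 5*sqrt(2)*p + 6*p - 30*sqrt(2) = (p + 6)*(p - 5*sqrt(2))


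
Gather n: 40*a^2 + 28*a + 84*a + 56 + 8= 40*a^2 + 112*a + 64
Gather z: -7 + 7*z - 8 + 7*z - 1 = 14*z - 16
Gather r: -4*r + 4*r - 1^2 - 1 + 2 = 0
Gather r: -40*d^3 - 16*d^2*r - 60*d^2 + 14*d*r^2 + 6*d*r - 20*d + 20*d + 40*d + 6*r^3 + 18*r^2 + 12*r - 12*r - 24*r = -40*d^3 - 60*d^2 + 40*d + 6*r^3 + r^2*(14*d + 18) + r*(-16*d^2 + 6*d - 24)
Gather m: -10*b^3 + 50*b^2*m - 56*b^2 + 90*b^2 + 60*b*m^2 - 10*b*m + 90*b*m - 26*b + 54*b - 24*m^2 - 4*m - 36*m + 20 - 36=-10*b^3 + 34*b^2 + 28*b + m^2*(60*b - 24) + m*(50*b^2 + 80*b - 40) - 16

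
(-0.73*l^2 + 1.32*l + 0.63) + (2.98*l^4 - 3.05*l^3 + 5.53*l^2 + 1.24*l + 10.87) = 2.98*l^4 - 3.05*l^3 + 4.8*l^2 + 2.56*l + 11.5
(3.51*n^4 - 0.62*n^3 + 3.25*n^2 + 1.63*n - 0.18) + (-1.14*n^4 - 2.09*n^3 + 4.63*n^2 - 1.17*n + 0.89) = 2.37*n^4 - 2.71*n^3 + 7.88*n^2 + 0.46*n + 0.71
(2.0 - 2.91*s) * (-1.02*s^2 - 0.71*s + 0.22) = 2.9682*s^3 + 0.0261*s^2 - 2.0602*s + 0.44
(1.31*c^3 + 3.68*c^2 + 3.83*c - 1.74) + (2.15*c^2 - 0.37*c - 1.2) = 1.31*c^3 + 5.83*c^2 + 3.46*c - 2.94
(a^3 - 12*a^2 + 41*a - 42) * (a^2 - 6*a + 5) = a^5 - 18*a^4 + 118*a^3 - 348*a^2 + 457*a - 210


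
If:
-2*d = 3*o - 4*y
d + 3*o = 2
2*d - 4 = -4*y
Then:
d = 2/3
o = 4/9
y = 2/3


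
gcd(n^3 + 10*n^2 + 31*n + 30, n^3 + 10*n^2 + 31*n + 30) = n^3 + 10*n^2 + 31*n + 30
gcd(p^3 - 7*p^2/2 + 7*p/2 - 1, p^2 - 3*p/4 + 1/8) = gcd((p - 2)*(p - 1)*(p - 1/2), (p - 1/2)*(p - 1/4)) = p - 1/2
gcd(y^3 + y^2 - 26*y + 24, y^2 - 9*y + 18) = 1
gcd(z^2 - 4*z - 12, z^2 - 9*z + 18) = z - 6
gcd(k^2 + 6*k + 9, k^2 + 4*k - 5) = 1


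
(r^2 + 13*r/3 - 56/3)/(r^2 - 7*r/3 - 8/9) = 3*(r + 7)/(3*r + 1)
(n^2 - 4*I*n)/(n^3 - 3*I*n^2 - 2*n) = (-n + 4*I)/(-n^2 + 3*I*n + 2)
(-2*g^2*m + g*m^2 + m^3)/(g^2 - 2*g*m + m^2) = m*(-2*g - m)/(g - m)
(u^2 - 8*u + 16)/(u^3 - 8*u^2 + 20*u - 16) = (u - 4)/(u^2 - 4*u + 4)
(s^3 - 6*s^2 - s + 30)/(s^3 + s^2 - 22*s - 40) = (s - 3)/(s + 4)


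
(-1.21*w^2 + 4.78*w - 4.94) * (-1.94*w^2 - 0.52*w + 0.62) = 2.3474*w^4 - 8.644*w^3 + 6.3478*w^2 + 5.5324*w - 3.0628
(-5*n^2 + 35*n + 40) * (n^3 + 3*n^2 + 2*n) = -5*n^5 + 20*n^4 + 135*n^3 + 190*n^2 + 80*n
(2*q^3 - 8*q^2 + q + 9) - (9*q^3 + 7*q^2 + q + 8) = -7*q^3 - 15*q^2 + 1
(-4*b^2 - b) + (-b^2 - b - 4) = -5*b^2 - 2*b - 4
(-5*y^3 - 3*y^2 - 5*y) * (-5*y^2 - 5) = 25*y^5 + 15*y^4 + 50*y^3 + 15*y^2 + 25*y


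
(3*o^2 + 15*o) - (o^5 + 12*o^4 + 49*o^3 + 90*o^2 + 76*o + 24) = -o^5 - 12*o^4 - 49*o^3 - 87*o^2 - 61*o - 24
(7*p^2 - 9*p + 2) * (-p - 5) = -7*p^3 - 26*p^2 + 43*p - 10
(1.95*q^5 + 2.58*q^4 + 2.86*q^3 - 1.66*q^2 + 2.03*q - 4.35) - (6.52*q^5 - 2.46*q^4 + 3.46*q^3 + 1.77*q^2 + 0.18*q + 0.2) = -4.57*q^5 + 5.04*q^4 - 0.6*q^3 - 3.43*q^2 + 1.85*q - 4.55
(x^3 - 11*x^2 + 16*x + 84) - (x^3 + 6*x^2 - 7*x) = -17*x^2 + 23*x + 84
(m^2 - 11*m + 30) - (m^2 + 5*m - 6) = 36 - 16*m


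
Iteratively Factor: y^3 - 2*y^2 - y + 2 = (y - 2)*(y^2 - 1) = (y - 2)*(y + 1)*(y - 1)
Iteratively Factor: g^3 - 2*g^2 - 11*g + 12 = (g - 1)*(g^2 - g - 12) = (g - 1)*(g + 3)*(g - 4)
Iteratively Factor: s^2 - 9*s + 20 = (s - 4)*(s - 5)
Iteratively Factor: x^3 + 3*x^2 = (x + 3)*(x^2) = x*(x + 3)*(x)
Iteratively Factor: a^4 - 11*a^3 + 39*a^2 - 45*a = (a - 3)*(a^3 - 8*a^2 + 15*a) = (a - 3)^2*(a^2 - 5*a) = a*(a - 3)^2*(a - 5)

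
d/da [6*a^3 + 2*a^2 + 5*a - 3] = 18*a^2 + 4*a + 5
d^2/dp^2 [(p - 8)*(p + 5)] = 2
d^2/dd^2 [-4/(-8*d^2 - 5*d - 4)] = 8*(-64*d^2 - 40*d + (16*d + 5)^2 - 32)/(8*d^2 + 5*d + 4)^3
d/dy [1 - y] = -1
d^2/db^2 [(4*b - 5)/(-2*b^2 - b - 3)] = 2*(-(4*b - 5)*(4*b + 1)^2 + 6*(4*b - 1)*(2*b^2 + b + 3))/(2*b^2 + b + 3)^3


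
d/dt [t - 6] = 1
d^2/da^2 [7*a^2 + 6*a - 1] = 14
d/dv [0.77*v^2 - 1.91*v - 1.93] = 1.54*v - 1.91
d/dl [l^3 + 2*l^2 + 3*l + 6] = 3*l^2 + 4*l + 3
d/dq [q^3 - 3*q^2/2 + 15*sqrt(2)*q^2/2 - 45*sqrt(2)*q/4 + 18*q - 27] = 3*q^2 - 3*q + 15*sqrt(2)*q - 45*sqrt(2)/4 + 18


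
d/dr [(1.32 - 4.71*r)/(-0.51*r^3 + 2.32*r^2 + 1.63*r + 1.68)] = (-4.8042*r^3 + 12.9468*r^2 - 6.1248*r - 10.0644)/(0.2601*r^6 - 2.3664*r^5 + 3.7198*r^4 + 5.8496*r^3 + 10.4521*r^2 + 5.4768*r + 2.8224)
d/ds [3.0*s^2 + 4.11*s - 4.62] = 6.0*s + 4.11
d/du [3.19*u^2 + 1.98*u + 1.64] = 6.38*u + 1.98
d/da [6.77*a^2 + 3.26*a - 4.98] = 13.54*a + 3.26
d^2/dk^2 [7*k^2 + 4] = 14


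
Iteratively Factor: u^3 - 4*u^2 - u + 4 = (u - 4)*(u^2 - 1) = (u - 4)*(u - 1)*(u + 1)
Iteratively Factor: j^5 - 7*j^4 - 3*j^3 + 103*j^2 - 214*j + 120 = (j - 1)*(j^4 - 6*j^3 - 9*j^2 + 94*j - 120) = (j - 3)*(j - 1)*(j^3 - 3*j^2 - 18*j + 40) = (j - 5)*(j - 3)*(j - 1)*(j^2 + 2*j - 8) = (j - 5)*(j - 3)*(j - 2)*(j - 1)*(j + 4)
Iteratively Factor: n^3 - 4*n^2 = (n)*(n^2 - 4*n) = n*(n - 4)*(n)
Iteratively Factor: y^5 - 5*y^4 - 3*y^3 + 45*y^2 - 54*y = (y)*(y^4 - 5*y^3 - 3*y^2 + 45*y - 54) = y*(y - 3)*(y^3 - 2*y^2 - 9*y + 18) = y*(y - 3)*(y - 2)*(y^2 - 9) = y*(y - 3)^2*(y - 2)*(y + 3)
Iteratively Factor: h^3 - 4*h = (h)*(h^2 - 4) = h*(h - 2)*(h + 2)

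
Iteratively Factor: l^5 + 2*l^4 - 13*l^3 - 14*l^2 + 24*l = (l - 3)*(l^4 + 5*l^3 + 2*l^2 - 8*l) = (l - 3)*(l - 1)*(l^3 + 6*l^2 + 8*l) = l*(l - 3)*(l - 1)*(l^2 + 6*l + 8) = l*(l - 3)*(l - 1)*(l + 2)*(l + 4)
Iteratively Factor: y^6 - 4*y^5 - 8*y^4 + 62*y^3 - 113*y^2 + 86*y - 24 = (y - 2)*(y^5 - 2*y^4 - 12*y^3 + 38*y^2 - 37*y + 12) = (y - 2)*(y - 1)*(y^4 - y^3 - 13*y^2 + 25*y - 12) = (y - 2)*(y - 1)^2*(y^3 - 13*y + 12) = (y - 2)*(y - 1)^3*(y^2 + y - 12) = (y - 2)*(y - 1)^3*(y + 4)*(y - 3)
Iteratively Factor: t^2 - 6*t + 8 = (t - 2)*(t - 4)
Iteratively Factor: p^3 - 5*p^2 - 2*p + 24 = (p - 4)*(p^2 - p - 6) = (p - 4)*(p - 3)*(p + 2)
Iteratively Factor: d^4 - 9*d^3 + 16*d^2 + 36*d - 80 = (d - 4)*(d^3 - 5*d^2 - 4*d + 20) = (d - 5)*(d - 4)*(d^2 - 4) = (d - 5)*(d - 4)*(d - 2)*(d + 2)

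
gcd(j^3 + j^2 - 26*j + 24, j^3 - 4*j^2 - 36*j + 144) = j^2 + 2*j - 24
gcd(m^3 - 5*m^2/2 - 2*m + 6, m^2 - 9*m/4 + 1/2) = m - 2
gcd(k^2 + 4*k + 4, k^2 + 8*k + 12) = k + 2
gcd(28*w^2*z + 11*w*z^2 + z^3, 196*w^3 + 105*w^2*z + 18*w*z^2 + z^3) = 28*w^2 + 11*w*z + z^2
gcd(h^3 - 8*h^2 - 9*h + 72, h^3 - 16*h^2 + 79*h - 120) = h^2 - 11*h + 24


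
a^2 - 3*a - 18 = (a - 6)*(a + 3)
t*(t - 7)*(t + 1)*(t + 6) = t^4 - 43*t^2 - 42*t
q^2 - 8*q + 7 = (q - 7)*(q - 1)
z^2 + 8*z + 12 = (z + 2)*(z + 6)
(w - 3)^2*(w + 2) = w^3 - 4*w^2 - 3*w + 18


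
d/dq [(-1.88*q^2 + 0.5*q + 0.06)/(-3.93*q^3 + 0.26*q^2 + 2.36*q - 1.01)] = (-7.3884*q^4 + 3.93*q^3 - 3.8594*q^2 + 3.7664*q - 0.6466)/(15.4449*q^6 - 2.0436*q^5 - 18.482*q^4 + 9.1658*q^3 + 5.0444*q^2 - 4.7672*q + 1.0201)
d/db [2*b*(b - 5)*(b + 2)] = 6*b^2 - 12*b - 20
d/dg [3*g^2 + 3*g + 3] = 6*g + 3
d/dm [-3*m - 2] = -3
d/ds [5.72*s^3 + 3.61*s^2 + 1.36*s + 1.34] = 17.16*s^2 + 7.22*s + 1.36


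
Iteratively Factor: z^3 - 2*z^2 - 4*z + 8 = (z - 2)*(z^2 - 4) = (z - 2)^2*(z + 2)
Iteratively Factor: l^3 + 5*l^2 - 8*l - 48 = (l + 4)*(l^2 + l - 12) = (l - 3)*(l + 4)*(l + 4)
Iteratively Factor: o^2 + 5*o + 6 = (o + 3)*(o + 2)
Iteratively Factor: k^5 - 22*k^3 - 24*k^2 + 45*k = (k + 3)*(k^4 - 3*k^3 - 13*k^2 + 15*k) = (k + 3)^2*(k^3 - 6*k^2 + 5*k) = k*(k + 3)^2*(k^2 - 6*k + 5) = k*(k - 1)*(k + 3)^2*(k - 5)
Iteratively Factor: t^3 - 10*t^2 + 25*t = (t)*(t^2 - 10*t + 25) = t*(t - 5)*(t - 5)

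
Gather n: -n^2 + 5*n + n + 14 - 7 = -n^2 + 6*n + 7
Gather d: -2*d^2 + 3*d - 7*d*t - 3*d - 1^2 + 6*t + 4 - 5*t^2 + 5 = -2*d^2 - 7*d*t - 5*t^2 + 6*t + 8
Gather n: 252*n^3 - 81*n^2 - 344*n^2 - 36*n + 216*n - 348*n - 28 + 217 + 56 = 252*n^3 - 425*n^2 - 168*n + 245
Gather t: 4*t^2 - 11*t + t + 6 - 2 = 4*t^2 - 10*t + 4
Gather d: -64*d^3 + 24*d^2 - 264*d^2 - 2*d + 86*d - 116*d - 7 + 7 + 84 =-64*d^3 - 240*d^2 - 32*d + 84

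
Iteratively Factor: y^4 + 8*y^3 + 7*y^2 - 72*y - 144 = (y - 3)*(y^3 + 11*y^2 + 40*y + 48) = (y - 3)*(y + 4)*(y^2 + 7*y + 12) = (y - 3)*(y + 4)^2*(y + 3)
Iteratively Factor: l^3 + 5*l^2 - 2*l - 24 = (l + 4)*(l^2 + l - 6) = (l - 2)*(l + 4)*(l + 3)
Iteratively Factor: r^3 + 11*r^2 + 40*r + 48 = (r + 4)*(r^2 + 7*r + 12) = (r + 3)*(r + 4)*(r + 4)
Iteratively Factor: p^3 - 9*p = (p + 3)*(p^2 - 3*p) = p*(p + 3)*(p - 3)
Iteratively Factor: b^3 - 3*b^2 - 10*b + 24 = (b - 4)*(b^2 + b - 6) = (b - 4)*(b - 2)*(b + 3)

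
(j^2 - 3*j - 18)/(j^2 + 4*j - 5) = (j^2 - 3*j - 18)/(j^2 + 4*j - 5)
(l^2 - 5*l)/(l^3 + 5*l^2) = (l - 5)/(l*(l + 5))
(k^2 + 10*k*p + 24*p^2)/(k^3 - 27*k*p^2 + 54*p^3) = (k + 4*p)/(k^2 - 6*k*p + 9*p^2)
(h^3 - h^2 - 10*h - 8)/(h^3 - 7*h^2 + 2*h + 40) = (h + 1)/(h - 5)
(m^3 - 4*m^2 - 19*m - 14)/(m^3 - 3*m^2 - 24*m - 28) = (m + 1)/(m + 2)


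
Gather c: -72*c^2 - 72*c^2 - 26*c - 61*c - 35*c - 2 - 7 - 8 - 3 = -144*c^2 - 122*c - 20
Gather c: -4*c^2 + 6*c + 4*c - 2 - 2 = -4*c^2 + 10*c - 4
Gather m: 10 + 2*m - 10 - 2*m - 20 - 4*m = -4*m - 20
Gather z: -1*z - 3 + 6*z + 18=5*z + 15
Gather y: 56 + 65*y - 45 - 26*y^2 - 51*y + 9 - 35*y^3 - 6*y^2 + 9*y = -35*y^3 - 32*y^2 + 23*y + 20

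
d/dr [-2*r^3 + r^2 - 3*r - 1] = -6*r^2 + 2*r - 3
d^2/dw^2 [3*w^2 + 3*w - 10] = 6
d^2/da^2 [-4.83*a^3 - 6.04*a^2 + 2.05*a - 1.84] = -28.98*a - 12.08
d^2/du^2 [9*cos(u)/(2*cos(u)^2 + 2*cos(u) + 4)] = 9*(2*(2*cos(u) + 1)^2*sin(u)^2*cos(u) - (cos(u)^2 + cos(u) + 2)^2*cos(u) + (cos(u)^2 + cos(u) + 2)*(3*cos(2*u) + 4*cos(3*u) - 1)/2)/(2*(cos(u)^2 + cos(u) + 2)^3)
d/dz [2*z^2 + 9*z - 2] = 4*z + 9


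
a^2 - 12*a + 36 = (a - 6)^2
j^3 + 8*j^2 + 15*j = j*(j + 3)*(j + 5)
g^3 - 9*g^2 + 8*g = g*(g - 8)*(g - 1)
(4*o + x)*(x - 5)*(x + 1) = 4*o*x^2 - 16*o*x - 20*o + x^3 - 4*x^2 - 5*x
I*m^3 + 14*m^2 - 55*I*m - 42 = (m - 7*I)*(m - 6*I)*(I*m + 1)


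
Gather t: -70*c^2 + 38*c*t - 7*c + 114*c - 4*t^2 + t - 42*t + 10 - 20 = -70*c^2 + 107*c - 4*t^2 + t*(38*c - 41) - 10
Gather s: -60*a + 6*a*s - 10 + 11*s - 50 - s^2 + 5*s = -60*a - s^2 + s*(6*a + 16) - 60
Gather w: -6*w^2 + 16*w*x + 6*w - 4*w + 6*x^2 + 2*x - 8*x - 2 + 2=-6*w^2 + w*(16*x + 2) + 6*x^2 - 6*x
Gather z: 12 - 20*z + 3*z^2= 3*z^2 - 20*z + 12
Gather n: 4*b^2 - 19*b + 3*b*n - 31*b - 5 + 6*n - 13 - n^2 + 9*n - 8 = 4*b^2 - 50*b - n^2 + n*(3*b + 15) - 26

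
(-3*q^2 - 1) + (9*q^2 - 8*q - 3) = 6*q^2 - 8*q - 4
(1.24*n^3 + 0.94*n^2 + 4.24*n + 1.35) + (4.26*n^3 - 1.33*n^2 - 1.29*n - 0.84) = 5.5*n^3 - 0.39*n^2 + 2.95*n + 0.51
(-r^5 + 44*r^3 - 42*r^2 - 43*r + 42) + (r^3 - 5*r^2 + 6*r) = -r^5 + 45*r^3 - 47*r^2 - 37*r + 42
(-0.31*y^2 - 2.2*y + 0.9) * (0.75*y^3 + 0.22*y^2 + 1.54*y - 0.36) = -0.2325*y^5 - 1.7182*y^4 - 0.2864*y^3 - 3.0784*y^2 + 2.178*y - 0.324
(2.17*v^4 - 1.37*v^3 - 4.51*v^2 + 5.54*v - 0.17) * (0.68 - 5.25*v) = -11.3925*v^5 + 8.6681*v^4 + 22.7459*v^3 - 32.1518*v^2 + 4.6597*v - 0.1156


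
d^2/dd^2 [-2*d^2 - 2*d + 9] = -4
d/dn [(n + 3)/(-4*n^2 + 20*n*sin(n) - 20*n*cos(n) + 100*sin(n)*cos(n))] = (-n^2 + 5*n*sin(n) - 5*n*cos(n) - (n + 3)*(5*sqrt(2)*n*sin(n + pi/4) - 2*n + 25*cos(2*n) - 5*sqrt(2)*cos(n + pi/4)) + 25*sin(2*n)/2)/(4*(n - 5*sin(n))^2*(n + 5*cos(n))^2)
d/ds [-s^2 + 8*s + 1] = 8 - 2*s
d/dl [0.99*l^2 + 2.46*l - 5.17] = 1.98*l + 2.46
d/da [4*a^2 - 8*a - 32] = 8*a - 8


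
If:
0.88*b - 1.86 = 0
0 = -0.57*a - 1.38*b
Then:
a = -5.12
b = 2.11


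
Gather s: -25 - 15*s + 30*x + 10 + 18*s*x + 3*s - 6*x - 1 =s*(18*x - 12) + 24*x - 16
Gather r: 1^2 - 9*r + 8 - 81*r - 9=-90*r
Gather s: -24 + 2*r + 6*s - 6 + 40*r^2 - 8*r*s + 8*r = 40*r^2 + 10*r + s*(6 - 8*r) - 30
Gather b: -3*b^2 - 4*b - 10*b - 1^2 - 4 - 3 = -3*b^2 - 14*b - 8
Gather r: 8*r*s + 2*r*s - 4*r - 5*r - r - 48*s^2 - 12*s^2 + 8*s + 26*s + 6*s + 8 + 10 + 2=r*(10*s - 10) - 60*s^2 + 40*s + 20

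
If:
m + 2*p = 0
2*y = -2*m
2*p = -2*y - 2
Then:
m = 2/3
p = -1/3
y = -2/3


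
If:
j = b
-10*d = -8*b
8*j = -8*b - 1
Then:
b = -1/16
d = -1/20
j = -1/16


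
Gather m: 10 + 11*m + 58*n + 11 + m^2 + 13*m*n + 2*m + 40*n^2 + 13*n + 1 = m^2 + m*(13*n + 13) + 40*n^2 + 71*n + 22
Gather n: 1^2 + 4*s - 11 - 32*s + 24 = 14 - 28*s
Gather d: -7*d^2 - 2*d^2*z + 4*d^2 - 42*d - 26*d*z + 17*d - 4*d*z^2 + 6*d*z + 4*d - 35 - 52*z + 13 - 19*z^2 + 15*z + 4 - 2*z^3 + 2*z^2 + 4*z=d^2*(-2*z - 3) + d*(-4*z^2 - 20*z - 21) - 2*z^3 - 17*z^2 - 33*z - 18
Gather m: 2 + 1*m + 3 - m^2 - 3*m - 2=-m^2 - 2*m + 3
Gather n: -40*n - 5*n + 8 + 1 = 9 - 45*n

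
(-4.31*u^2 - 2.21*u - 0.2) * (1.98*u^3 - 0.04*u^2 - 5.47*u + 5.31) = -8.5338*u^5 - 4.2034*u^4 + 23.2681*u^3 - 10.7894*u^2 - 10.6411*u - 1.062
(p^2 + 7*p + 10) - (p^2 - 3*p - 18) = 10*p + 28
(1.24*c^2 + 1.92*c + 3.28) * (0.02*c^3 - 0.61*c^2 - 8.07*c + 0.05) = 0.0248*c^5 - 0.718*c^4 - 11.1124*c^3 - 17.4332*c^2 - 26.3736*c + 0.164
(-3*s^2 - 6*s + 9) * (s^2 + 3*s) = -3*s^4 - 15*s^3 - 9*s^2 + 27*s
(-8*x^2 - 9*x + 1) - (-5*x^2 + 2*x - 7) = -3*x^2 - 11*x + 8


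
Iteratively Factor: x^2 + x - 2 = (x + 2)*(x - 1)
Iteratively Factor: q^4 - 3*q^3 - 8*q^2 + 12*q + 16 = (q - 4)*(q^3 + q^2 - 4*q - 4) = (q - 4)*(q - 2)*(q^2 + 3*q + 2) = (q - 4)*(q - 2)*(q + 1)*(q + 2)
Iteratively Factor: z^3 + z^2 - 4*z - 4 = (z + 2)*(z^2 - z - 2) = (z + 1)*(z + 2)*(z - 2)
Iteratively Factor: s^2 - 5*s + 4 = (s - 1)*(s - 4)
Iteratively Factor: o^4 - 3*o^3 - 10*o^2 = (o)*(o^3 - 3*o^2 - 10*o) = o*(o - 5)*(o^2 + 2*o) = o^2*(o - 5)*(o + 2)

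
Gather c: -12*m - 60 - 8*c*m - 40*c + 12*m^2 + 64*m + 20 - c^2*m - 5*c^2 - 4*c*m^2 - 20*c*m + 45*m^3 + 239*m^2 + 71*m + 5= c^2*(-m - 5) + c*(-4*m^2 - 28*m - 40) + 45*m^3 + 251*m^2 + 123*m - 35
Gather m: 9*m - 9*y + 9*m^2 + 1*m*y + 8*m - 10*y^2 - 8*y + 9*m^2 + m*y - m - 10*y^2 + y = 18*m^2 + m*(2*y + 16) - 20*y^2 - 16*y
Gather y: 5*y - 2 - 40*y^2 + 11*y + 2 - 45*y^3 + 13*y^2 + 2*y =-45*y^3 - 27*y^2 + 18*y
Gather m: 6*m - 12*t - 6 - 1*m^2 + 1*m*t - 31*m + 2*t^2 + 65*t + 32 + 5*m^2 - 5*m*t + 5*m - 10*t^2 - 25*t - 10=4*m^2 + m*(-4*t - 20) - 8*t^2 + 28*t + 16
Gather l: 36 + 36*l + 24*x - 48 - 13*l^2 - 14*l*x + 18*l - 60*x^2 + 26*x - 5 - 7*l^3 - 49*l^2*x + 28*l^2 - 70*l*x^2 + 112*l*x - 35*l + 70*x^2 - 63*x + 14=-7*l^3 + l^2*(15 - 49*x) + l*(-70*x^2 + 98*x + 19) + 10*x^2 - 13*x - 3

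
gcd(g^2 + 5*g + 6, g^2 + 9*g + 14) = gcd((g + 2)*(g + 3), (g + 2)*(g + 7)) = g + 2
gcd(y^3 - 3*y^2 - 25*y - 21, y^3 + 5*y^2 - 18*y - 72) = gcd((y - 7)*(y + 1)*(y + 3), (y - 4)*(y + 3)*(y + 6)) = y + 3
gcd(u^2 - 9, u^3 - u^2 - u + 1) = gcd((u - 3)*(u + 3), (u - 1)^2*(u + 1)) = 1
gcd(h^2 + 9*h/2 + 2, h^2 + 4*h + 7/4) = h + 1/2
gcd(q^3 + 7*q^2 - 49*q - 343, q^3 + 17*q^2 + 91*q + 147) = q^2 + 14*q + 49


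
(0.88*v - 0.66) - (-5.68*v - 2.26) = 6.56*v + 1.6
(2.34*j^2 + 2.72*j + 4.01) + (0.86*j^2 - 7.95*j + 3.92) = 3.2*j^2 - 5.23*j + 7.93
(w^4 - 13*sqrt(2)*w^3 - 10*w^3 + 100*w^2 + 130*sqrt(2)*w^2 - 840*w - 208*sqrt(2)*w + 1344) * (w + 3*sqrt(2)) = w^5 - 10*sqrt(2)*w^4 - 10*w^4 + 22*w^3 + 100*sqrt(2)*w^3 - 60*w^2 + 92*sqrt(2)*w^2 - 2520*sqrt(2)*w + 96*w + 4032*sqrt(2)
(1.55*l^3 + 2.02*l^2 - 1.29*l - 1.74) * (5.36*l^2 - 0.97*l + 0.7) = 8.308*l^5 + 9.3237*l^4 - 7.7888*l^3 - 6.6611*l^2 + 0.7848*l - 1.218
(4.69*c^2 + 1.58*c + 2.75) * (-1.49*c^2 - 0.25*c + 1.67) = -6.9881*c^4 - 3.5267*c^3 + 3.3398*c^2 + 1.9511*c + 4.5925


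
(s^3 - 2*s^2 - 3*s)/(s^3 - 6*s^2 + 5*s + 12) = s/(s - 4)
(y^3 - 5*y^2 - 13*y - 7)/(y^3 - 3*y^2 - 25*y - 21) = (y + 1)/(y + 3)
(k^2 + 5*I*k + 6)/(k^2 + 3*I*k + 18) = (k - I)/(k - 3*I)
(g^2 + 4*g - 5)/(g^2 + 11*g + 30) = (g - 1)/(g + 6)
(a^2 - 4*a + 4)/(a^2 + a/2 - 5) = 2*(a - 2)/(2*a + 5)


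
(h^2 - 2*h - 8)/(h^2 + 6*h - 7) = (h^2 - 2*h - 8)/(h^2 + 6*h - 7)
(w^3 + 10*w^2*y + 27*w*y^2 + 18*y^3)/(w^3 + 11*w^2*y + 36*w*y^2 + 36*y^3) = (w + y)/(w + 2*y)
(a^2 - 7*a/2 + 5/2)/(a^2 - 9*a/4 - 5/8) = 4*(a - 1)/(4*a + 1)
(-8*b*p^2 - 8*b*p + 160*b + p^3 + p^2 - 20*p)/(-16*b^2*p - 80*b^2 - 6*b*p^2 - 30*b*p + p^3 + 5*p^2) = (p - 4)/(2*b + p)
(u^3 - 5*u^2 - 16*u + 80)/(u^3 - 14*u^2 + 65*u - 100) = (u + 4)/(u - 5)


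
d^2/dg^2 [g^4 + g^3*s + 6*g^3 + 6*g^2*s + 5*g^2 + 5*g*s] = 12*g^2 + 6*g*s + 36*g + 12*s + 10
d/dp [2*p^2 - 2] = 4*p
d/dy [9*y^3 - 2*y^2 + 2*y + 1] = 27*y^2 - 4*y + 2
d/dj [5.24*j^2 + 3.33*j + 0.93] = 10.48*j + 3.33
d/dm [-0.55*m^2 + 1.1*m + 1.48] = 1.1 - 1.1*m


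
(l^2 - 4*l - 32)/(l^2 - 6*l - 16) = (l + 4)/(l + 2)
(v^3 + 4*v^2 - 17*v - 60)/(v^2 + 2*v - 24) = (v^2 + 8*v + 15)/(v + 6)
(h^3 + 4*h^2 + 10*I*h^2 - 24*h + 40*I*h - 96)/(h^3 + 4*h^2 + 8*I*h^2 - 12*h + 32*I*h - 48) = (h + 4*I)/(h + 2*I)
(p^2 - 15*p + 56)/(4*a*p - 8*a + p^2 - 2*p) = (p^2 - 15*p + 56)/(4*a*p - 8*a + p^2 - 2*p)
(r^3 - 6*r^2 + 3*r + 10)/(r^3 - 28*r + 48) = (r^2 - 4*r - 5)/(r^2 + 2*r - 24)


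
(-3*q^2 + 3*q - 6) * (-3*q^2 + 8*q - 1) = 9*q^4 - 33*q^3 + 45*q^2 - 51*q + 6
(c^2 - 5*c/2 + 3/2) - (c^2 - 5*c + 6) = 5*c/2 - 9/2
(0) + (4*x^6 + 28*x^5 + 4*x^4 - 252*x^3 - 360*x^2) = 4*x^6 + 28*x^5 + 4*x^4 - 252*x^3 - 360*x^2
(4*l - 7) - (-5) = 4*l - 2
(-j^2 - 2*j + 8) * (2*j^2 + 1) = -2*j^4 - 4*j^3 + 15*j^2 - 2*j + 8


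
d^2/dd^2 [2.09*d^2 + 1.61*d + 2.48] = 4.18000000000000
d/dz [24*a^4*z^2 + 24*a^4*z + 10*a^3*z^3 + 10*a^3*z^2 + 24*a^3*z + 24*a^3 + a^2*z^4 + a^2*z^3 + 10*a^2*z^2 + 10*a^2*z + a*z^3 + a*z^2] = a*(48*a^3*z + 24*a^3 + 30*a^2*z^2 + 20*a^2*z + 24*a^2 + 4*a*z^3 + 3*a*z^2 + 20*a*z + 10*a + 3*z^2 + 2*z)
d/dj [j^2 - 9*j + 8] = 2*j - 9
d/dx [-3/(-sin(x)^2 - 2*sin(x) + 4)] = -6*(sin(x) + 1)*cos(x)/(sin(x)^2 + 2*sin(x) - 4)^2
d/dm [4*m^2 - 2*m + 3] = 8*m - 2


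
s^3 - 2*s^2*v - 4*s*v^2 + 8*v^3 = (s - 2*v)^2*(s + 2*v)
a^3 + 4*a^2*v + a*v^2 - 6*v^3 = (a - v)*(a + 2*v)*(a + 3*v)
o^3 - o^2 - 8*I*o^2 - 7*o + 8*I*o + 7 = (o - 1)*(o - 7*I)*(o - I)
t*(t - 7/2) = t^2 - 7*t/2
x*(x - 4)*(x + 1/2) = x^3 - 7*x^2/2 - 2*x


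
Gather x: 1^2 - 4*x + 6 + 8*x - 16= 4*x - 9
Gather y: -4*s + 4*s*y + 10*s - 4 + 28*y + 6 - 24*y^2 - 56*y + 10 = 6*s - 24*y^2 + y*(4*s - 28) + 12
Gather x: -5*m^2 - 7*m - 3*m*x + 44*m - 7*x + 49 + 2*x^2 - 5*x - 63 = -5*m^2 + 37*m + 2*x^2 + x*(-3*m - 12) - 14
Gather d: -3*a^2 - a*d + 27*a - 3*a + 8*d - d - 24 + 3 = -3*a^2 + 24*a + d*(7 - a) - 21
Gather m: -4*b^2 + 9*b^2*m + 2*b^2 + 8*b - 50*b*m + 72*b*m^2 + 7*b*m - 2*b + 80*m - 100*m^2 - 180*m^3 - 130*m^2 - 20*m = -2*b^2 + 6*b - 180*m^3 + m^2*(72*b - 230) + m*(9*b^2 - 43*b + 60)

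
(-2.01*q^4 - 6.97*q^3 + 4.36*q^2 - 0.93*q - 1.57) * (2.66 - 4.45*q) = 8.9445*q^5 + 25.6699*q^4 - 37.9422*q^3 + 15.7361*q^2 + 4.5127*q - 4.1762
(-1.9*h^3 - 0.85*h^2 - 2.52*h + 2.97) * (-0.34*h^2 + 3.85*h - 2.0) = 0.646*h^5 - 7.026*h^4 + 1.3843*h^3 - 9.0118*h^2 + 16.4745*h - 5.94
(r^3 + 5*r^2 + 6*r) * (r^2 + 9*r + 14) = r^5 + 14*r^4 + 65*r^3 + 124*r^2 + 84*r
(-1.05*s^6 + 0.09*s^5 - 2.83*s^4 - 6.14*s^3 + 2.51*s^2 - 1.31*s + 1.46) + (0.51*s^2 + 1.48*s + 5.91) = -1.05*s^6 + 0.09*s^5 - 2.83*s^4 - 6.14*s^3 + 3.02*s^2 + 0.17*s + 7.37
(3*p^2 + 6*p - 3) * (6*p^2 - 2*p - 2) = 18*p^4 + 30*p^3 - 36*p^2 - 6*p + 6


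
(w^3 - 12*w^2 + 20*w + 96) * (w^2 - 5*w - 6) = w^5 - 17*w^4 + 74*w^3 + 68*w^2 - 600*w - 576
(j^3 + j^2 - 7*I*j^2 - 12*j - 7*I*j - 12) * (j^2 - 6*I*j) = j^5 + j^4 - 13*I*j^4 - 54*j^3 - 13*I*j^3 - 54*j^2 + 72*I*j^2 + 72*I*j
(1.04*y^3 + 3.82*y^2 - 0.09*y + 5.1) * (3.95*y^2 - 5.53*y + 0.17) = 4.108*y^5 + 9.3378*y^4 - 21.3033*y^3 + 21.2921*y^2 - 28.2183*y + 0.867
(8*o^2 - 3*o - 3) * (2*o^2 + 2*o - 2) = 16*o^4 + 10*o^3 - 28*o^2 + 6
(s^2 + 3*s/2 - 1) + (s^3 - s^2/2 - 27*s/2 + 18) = s^3 + s^2/2 - 12*s + 17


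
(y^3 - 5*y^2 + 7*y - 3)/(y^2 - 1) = (y^2 - 4*y + 3)/(y + 1)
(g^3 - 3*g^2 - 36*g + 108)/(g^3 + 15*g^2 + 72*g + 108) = (g^2 - 9*g + 18)/(g^2 + 9*g + 18)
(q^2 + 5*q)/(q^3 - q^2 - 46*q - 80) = q/(q^2 - 6*q - 16)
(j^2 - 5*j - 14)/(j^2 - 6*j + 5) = (j^2 - 5*j - 14)/(j^2 - 6*j + 5)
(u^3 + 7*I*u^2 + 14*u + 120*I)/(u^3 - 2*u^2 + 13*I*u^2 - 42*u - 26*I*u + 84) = (u^2 + I*u + 20)/(u^2 + u*(-2 + 7*I) - 14*I)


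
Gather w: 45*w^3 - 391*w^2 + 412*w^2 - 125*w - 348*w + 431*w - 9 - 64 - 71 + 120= 45*w^3 + 21*w^2 - 42*w - 24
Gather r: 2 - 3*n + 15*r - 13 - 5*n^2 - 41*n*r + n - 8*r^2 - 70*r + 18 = -5*n^2 - 2*n - 8*r^2 + r*(-41*n - 55) + 7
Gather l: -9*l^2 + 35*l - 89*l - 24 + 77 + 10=-9*l^2 - 54*l + 63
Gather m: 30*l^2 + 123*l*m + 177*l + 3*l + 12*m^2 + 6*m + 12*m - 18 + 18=30*l^2 + 180*l + 12*m^2 + m*(123*l + 18)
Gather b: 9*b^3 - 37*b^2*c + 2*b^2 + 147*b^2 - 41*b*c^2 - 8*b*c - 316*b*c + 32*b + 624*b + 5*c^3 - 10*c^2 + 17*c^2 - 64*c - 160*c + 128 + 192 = 9*b^3 + b^2*(149 - 37*c) + b*(-41*c^2 - 324*c + 656) + 5*c^3 + 7*c^2 - 224*c + 320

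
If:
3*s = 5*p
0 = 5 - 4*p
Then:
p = 5/4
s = 25/12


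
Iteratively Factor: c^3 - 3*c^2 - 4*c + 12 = (c - 3)*(c^2 - 4) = (c - 3)*(c + 2)*(c - 2)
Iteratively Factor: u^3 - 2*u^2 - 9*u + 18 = (u - 2)*(u^2 - 9) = (u - 2)*(u + 3)*(u - 3)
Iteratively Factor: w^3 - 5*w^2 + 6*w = (w - 3)*(w^2 - 2*w) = (w - 3)*(w - 2)*(w)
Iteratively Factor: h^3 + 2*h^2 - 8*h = (h)*(h^2 + 2*h - 8) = h*(h + 4)*(h - 2)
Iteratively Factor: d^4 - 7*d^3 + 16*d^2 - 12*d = (d - 2)*(d^3 - 5*d^2 + 6*d) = (d - 3)*(d - 2)*(d^2 - 2*d) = d*(d - 3)*(d - 2)*(d - 2)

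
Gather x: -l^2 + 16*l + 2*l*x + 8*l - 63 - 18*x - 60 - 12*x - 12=-l^2 + 24*l + x*(2*l - 30) - 135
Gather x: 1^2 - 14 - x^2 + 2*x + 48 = -x^2 + 2*x + 35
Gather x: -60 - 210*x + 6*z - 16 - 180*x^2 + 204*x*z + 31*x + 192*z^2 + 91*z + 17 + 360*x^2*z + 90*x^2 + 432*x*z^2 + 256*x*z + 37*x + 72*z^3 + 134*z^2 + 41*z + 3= x^2*(360*z - 90) + x*(432*z^2 + 460*z - 142) + 72*z^3 + 326*z^2 + 138*z - 56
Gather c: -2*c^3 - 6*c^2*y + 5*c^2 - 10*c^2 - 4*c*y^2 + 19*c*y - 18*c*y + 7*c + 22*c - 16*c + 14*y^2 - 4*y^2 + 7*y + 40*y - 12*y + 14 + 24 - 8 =-2*c^3 + c^2*(-6*y - 5) + c*(-4*y^2 + y + 13) + 10*y^2 + 35*y + 30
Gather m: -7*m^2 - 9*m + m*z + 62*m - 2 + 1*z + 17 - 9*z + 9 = -7*m^2 + m*(z + 53) - 8*z + 24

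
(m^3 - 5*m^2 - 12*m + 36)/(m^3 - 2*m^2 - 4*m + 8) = (m^2 - 3*m - 18)/(m^2 - 4)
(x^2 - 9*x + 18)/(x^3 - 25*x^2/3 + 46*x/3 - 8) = 3*(x - 3)/(3*x^2 - 7*x + 4)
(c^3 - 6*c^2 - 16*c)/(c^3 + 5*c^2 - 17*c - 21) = c*(c^2 - 6*c - 16)/(c^3 + 5*c^2 - 17*c - 21)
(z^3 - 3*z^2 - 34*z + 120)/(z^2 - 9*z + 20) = z + 6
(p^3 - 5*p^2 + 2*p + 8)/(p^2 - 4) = (p^2 - 3*p - 4)/(p + 2)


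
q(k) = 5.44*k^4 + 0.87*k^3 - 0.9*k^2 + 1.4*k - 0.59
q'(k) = 21.76*k^3 + 2.61*k^2 - 1.8*k + 1.4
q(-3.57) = 826.99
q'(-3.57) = -948.97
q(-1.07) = 2.95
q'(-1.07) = -20.34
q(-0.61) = -1.22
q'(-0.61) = -1.47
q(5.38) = 4673.88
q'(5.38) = 3455.75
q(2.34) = 172.01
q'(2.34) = 290.29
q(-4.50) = 2126.35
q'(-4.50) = -1920.53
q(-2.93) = 366.63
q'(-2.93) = -518.27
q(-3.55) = 808.17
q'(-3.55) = -932.84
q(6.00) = 7213.57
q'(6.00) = 4784.72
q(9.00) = 36265.18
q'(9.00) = 16059.65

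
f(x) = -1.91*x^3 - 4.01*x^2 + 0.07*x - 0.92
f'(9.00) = -536.24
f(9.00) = -1717.49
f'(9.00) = -536.24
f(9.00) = -1717.49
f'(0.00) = 0.07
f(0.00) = -0.92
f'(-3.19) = -32.66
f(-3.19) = 20.05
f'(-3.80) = -52.20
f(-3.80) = 45.72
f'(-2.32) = -12.16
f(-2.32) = 1.18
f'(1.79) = -32.65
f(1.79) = -24.60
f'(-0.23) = 1.61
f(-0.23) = -1.12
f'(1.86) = -34.67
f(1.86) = -26.95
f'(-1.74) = -3.32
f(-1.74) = -3.12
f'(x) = -5.73*x^2 - 8.02*x + 0.07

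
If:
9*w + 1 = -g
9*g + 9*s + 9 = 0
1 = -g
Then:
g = -1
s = 0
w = 0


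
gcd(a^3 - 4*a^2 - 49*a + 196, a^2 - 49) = a^2 - 49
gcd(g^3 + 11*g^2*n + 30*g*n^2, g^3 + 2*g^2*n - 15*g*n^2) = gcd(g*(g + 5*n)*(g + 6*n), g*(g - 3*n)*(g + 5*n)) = g^2 + 5*g*n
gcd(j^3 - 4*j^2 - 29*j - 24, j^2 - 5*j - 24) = j^2 - 5*j - 24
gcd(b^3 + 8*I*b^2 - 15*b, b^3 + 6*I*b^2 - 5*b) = b^2 + 5*I*b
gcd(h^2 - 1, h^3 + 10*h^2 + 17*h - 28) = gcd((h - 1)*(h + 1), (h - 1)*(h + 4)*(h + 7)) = h - 1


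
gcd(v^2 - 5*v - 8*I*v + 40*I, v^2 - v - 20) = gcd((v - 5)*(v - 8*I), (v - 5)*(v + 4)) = v - 5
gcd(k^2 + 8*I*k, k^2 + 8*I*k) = k^2 + 8*I*k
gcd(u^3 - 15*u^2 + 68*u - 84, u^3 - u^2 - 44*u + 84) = u^2 - 8*u + 12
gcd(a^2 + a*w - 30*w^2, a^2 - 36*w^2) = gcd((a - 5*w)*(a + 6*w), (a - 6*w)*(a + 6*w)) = a + 6*w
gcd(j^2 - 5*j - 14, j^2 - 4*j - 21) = j - 7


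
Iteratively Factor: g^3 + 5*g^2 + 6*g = (g + 2)*(g^2 + 3*g) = (g + 2)*(g + 3)*(g)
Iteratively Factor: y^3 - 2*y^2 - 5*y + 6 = (y - 3)*(y^2 + y - 2) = (y - 3)*(y - 1)*(y + 2)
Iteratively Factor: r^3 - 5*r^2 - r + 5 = (r - 1)*(r^2 - 4*r - 5) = (r - 1)*(r + 1)*(r - 5)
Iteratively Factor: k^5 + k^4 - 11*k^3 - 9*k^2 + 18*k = (k - 3)*(k^4 + 4*k^3 + k^2 - 6*k) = (k - 3)*(k - 1)*(k^3 + 5*k^2 + 6*k) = k*(k - 3)*(k - 1)*(k^2 + 5*k + 6) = k*(k - 3)*(k - 1)*(k + 2)*(k + 3)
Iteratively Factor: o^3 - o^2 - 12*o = (o)*(o^2 - o - 12) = o*(o + 3)*(o - 4)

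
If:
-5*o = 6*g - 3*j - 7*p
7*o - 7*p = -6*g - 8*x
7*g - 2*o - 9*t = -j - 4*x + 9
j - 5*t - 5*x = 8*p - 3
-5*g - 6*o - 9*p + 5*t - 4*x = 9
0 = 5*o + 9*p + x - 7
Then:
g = 694973/12621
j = 1095148/12621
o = -2718/601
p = 28524/4207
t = 486098/12621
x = -132137/4207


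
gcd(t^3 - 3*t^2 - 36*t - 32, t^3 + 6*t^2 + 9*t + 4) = t^2 + 5*t + 4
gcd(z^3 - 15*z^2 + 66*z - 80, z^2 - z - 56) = z - 8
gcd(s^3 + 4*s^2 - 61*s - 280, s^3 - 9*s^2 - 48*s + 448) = s^2 - s - 56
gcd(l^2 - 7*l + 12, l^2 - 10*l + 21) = l - 3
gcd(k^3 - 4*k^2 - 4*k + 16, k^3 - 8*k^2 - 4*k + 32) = k^2 - 4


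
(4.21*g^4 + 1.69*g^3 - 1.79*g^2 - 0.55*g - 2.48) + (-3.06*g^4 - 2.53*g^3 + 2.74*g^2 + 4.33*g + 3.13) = 1.15*g^4 - 0.84*g^3 + 0.95*g^2 + 3.78*g + 0.65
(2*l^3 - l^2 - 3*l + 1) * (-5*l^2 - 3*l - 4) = -10*l^5 - l^4 + 10*l^3 + 8*l^2 + 9*l - 4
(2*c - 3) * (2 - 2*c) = -4*c^2 + 10*c - 6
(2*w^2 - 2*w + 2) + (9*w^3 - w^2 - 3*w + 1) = 9*w^3 + w^2 - 5*w + 3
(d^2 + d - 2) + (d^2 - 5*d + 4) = 2*d^2 - 4*d + 2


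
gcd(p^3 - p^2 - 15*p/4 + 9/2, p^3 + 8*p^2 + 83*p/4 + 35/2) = p + 2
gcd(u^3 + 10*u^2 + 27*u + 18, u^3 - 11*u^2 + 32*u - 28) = 1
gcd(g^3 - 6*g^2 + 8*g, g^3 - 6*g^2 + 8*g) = g^3 - 6*g^2 + 8*g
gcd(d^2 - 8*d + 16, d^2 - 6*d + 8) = d - 4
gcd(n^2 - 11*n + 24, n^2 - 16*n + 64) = n - 8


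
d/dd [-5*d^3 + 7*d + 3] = 7 - 15*d^2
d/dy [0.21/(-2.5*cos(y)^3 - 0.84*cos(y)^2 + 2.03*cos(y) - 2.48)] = (-1.575*cos(y)^2 - 0.3528*cos(y) + 0.4263)*sin(y)/(2.5*cos(y)^3 + 0.84*cos(y)^2 - 2.03*cos(y) + 2.48)^2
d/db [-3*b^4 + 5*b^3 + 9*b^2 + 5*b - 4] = -12*b^3 + 15*b^2 + 18*b + 5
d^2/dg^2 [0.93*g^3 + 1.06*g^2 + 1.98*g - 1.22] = 5.58*g + 2.12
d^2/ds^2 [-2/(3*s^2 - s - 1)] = 4*(-9*s^2 + 3*s + (6*s - 1)^2 + 3)/(-3*s^2 + s + 1)^3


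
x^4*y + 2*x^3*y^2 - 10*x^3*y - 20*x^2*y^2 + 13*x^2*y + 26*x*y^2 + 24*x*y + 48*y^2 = (x - 8)*(x - 3)*(x + 2*y)*(x*y + y)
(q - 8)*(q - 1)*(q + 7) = q^3 - 2*q^2 - 55*q + 56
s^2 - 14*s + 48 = (s - 8)*(s - 6)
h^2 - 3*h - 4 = (h - 4)*(h + 1)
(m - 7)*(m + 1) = m^2 - 6*m - 7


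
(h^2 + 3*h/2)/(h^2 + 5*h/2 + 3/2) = h/(h + 1)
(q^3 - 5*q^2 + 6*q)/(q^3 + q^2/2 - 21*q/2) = 2*(q - 2)/(2*q + 7)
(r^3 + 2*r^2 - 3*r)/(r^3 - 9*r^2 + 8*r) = (r + 3)/(r - 8)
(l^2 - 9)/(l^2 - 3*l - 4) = (9 - l^2)/(-l^2 + 3*l + 4)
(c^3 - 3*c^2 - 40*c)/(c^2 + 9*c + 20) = c*(c - 8)/(c + 4)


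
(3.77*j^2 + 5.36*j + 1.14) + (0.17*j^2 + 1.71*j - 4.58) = 3.94*j^2 + 7.07*j - 3.44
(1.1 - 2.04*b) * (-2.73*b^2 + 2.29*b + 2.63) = 5.5692*b^3 - 7.6746*b^2 - 2.8462*b + 2.893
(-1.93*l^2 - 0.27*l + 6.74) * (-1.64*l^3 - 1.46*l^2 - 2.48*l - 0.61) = 3.1652*l^5 + 3.2606*l^4 - 5.873*l^3 - 7.9935*l^2 - 16.5505*l - 4.1114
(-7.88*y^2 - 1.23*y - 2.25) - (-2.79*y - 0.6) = -7.88*y^2 + 1.56*y - 1.65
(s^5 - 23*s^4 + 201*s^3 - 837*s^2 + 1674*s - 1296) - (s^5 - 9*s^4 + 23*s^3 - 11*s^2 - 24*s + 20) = -14*s^4 + 178*s^3 - 826*s^2 + 1698*s - 1316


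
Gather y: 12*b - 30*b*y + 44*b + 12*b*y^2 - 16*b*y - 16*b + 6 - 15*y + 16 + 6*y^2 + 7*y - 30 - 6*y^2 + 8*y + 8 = 12*b*y^2 - 46*b*y + 40*b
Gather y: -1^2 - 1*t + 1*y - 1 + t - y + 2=0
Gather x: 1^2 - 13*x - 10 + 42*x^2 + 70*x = 42*x^2 + 57*x - 9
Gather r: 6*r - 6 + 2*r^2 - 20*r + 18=2*r^2 - 14*r + 12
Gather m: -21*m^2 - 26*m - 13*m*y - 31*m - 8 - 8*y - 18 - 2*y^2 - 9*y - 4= -21*m^2 + m*(-13*y - 57) - 2*y^2 - 17*y - 30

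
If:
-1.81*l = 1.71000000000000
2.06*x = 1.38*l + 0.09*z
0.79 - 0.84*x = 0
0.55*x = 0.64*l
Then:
No Solution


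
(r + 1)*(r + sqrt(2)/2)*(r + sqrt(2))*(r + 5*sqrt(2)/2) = r^4 + r^3 + 4*sqrt(2)*r^3 + 4*sqrt(2)*r^2 + 17*r^2/2 + 5*sqrt(2)*r/2 + 17*r/2 + 5*sqrt(2)/2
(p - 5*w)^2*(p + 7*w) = p^3 - 3*p^2*w - 45*p*w^2 + 175*w^3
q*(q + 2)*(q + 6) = q^3 + 8*q^2 + 12*q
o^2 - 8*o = o*(o - 8)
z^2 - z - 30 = (z - 6)*(z + 5)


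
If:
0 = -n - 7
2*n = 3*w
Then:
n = -7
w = -14/3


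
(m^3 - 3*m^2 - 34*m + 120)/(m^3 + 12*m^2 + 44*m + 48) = (m^2 - 9*m + 20)/(m^2 + 6*m + 8)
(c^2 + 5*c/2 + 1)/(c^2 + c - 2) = (c + 1/2)/(c - 1)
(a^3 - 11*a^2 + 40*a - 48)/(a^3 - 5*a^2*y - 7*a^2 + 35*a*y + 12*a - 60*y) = (4 - a)/(-a + 5*y)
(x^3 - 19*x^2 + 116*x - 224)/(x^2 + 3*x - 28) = (x^2 - 15*x + 56)/(x + 7)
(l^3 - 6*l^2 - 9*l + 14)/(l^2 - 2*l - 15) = (-l^3 + 6*l^2 + 9*l - 14)/(-l^2 + 2*l + 15)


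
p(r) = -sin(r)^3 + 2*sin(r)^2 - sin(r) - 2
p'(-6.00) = -0.11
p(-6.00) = -2.15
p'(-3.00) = 1.61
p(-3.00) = -1.82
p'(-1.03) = -3.42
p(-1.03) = 0.96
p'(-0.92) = -3.68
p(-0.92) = 0.57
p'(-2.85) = 2.30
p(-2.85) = -1.52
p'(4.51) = 1.57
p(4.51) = 1.84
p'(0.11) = -0.59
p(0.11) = -2.09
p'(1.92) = -0.04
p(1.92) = -2.00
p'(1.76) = -0.01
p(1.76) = -2.00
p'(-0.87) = -3.75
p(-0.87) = 0.38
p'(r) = -3*sin(r)^2*cos(r) + 4*sin(r)*cos(r) - cos(r)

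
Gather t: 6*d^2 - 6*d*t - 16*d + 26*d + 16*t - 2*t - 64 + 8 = 6*d^2 + 10*d + t*(14 - 6*d) - 56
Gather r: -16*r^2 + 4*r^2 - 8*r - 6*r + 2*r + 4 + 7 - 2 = -12*r^2 - 12*r + 9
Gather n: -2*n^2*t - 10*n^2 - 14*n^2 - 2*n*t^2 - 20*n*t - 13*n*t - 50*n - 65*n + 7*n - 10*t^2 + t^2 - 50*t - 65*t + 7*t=n^2*(-2*t - 24) + n*(-2*t^2 - 33*t - 108) - 9*t^2 - 108*t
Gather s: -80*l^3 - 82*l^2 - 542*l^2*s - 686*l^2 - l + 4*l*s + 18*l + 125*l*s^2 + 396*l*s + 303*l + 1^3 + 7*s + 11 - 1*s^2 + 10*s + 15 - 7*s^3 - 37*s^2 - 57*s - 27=-80*l^3 - 768*l^2 + 320*l - 7*s^3 + s^2*(125*l - 38) + s*(-542*l^2 + 400*l - 40)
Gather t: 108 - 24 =84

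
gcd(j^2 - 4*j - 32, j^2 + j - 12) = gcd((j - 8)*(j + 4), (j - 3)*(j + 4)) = j + 4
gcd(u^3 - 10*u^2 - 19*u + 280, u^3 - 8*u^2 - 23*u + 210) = u^2 - 2*u - 35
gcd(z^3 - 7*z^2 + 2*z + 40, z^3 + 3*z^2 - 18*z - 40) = z^2 - 2*z - 8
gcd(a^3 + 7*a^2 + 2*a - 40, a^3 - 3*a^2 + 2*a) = a - 2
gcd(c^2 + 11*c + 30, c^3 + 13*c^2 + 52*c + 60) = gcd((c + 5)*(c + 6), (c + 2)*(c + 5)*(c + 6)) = c^2 + 11*c + 30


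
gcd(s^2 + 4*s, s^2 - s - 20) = s + 4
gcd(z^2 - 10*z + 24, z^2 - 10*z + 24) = z^2 - 10*z + 24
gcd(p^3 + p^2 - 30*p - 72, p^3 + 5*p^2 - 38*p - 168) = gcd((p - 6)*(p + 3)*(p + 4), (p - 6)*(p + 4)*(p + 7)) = p^2 - 2*p - 24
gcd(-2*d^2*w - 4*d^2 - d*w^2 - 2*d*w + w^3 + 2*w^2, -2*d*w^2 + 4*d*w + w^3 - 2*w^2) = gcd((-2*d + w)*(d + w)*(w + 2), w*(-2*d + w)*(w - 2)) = -2*d + w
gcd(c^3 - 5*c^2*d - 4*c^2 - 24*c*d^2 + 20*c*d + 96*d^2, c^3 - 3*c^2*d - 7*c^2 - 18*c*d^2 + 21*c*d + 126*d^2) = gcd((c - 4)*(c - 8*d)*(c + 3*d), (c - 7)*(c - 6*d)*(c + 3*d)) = c + 3*d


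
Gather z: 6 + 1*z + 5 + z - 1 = 2*z + 10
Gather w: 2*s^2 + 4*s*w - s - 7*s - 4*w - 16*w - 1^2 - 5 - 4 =2*s^2 - 8*s + w*(4*s - 20) - 10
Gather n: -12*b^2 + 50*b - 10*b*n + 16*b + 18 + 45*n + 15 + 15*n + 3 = -12*b^2 + 66*b + n*(60 - 10*b) + 36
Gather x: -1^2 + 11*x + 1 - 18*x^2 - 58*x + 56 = -18*x^2 - 47*x + 56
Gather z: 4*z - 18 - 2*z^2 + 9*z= -2*z^2 + 13*z - 18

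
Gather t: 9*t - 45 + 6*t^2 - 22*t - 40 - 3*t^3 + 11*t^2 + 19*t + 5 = -3*t^3 + 17*t^2 + 6*t - 80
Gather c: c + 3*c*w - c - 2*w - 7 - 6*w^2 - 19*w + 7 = 3*c*w - 6*w^2 - 21*w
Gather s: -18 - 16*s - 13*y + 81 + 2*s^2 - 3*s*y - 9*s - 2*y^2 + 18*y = 2*s^2 + s*(-3*y - 25) - 2*y^2 + 5*y + 63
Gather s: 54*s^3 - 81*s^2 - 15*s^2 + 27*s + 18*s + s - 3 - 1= 54*s^3 - 96*s^2 + 46*s - 4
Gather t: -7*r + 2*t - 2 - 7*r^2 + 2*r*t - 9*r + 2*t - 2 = -7*r^2 - 16*r + t*(2*r + 4) - 4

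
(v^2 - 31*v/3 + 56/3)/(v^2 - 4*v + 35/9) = 3*(v - 8)/(3*v - 5)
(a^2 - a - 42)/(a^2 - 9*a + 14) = (a + 6)/(a - 2)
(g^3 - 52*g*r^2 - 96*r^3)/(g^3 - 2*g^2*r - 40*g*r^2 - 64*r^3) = (g + 6*r)/(g + 4*r)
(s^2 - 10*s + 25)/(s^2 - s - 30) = (-s^2 + 10*s - 25)/(-s^2 + s + 30)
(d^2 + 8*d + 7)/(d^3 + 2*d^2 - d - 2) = (d + 7)/(d^2 + d - 2)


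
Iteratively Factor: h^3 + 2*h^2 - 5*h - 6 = (h + 1)*(h^2 + h - 6) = (h + 1)*(h + 3)*(h - 2)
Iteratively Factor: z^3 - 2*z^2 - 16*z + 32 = (z + 4)*(z^2 - 6*z + 8) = (z - 2)*(z + 4)*(z - 4)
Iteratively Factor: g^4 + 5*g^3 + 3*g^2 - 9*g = (g)*(g^3 + 5*g^2 + 3*g - 9) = g*(g + 3)*(g^2 + 2*g - 3) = g*(g + 3)^2*(g - 1)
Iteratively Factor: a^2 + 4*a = (a)*(a + 4)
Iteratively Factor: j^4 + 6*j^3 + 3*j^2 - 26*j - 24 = (j + 1)*(j^3 + 5*j^2 - 2*j - 24) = (j + 1)*(j + 4)*(j^2 + j - 6) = (j + 1)*(j + 3)*(j + 4)*(j - 2)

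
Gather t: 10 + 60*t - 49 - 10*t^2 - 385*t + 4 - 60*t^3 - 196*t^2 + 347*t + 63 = -60*t^3 - 206*t^2 + 22*t + 28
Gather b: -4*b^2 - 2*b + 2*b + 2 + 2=4 - 4*b^2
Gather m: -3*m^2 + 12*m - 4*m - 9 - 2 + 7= -3*m^2 + 8*m - 4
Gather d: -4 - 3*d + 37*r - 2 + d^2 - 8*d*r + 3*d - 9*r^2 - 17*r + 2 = d^2 - 8*d*r - 9*r^2 + 20*r - 4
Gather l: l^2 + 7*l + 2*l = l^2 + 9*l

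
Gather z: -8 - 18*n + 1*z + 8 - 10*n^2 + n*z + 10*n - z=-10*n^2 + n*z - 8*n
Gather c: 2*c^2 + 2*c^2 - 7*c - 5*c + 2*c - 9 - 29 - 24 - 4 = 4*c^2 - 10*c - 66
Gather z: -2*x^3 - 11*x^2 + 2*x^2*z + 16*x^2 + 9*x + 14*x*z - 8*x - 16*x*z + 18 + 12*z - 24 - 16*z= -2*x^3 + 5*x^2 + x + z*(2*x^2 - 2*x - 4) - 6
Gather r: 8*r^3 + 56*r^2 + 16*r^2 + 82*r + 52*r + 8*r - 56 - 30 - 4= 8*r^3 + 72*r^2 + 142*r - 90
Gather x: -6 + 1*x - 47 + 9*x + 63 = 10*x + 10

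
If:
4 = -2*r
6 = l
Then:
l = 6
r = -2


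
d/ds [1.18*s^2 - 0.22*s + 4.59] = 2.36*s - 0.22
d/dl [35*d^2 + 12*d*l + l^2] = 12*d + 2*l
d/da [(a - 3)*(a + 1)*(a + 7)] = 3*a^2 + 10*a - 17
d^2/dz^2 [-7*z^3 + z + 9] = -42*z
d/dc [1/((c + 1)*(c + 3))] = 2*(-c - 2)/(c^4 + 8*c^3 + 22*c^2 + 24*c + 9)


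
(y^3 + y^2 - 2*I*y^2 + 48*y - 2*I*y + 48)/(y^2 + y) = y - 2*I + 48/y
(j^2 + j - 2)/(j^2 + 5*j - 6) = (j + 2)/(j + 6)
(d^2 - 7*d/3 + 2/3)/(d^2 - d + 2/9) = 3*(d - 2)/(3*d - 2)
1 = 1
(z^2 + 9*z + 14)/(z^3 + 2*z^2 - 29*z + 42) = (z + 2)/(z^2 - 5*z + 6)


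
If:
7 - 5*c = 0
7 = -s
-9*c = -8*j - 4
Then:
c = 7/5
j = 43/40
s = -7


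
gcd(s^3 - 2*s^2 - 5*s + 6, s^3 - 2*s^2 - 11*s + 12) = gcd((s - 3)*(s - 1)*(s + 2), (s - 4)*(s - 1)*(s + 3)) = s - 1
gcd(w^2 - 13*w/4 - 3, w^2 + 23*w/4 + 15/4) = w + 3/4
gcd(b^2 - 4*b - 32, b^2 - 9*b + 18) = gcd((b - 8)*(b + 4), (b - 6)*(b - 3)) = 1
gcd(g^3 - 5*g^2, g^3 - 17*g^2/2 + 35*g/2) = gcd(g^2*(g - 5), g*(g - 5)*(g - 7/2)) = g^2 - 5*g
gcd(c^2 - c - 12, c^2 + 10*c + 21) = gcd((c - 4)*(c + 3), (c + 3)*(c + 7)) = c + 3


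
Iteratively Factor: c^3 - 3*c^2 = (c)*(c^2 - 3*c) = c*(c - 3)*(c)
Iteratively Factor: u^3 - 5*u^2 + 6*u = (u - 3)*(u^2 - 2*u) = (u - 3)*(u - 2)*(u)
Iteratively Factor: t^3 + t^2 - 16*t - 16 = (t + 1)*(t^2 - 16) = (t - 4)*(t + 1)*(t + 4)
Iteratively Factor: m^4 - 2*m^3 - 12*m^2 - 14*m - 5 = (m + 1)*(m^3 - 3*m^2 - 9*m - 5) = (m + 1)^2*(m^2 - 4*m - 5) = (m + 1)^3*(m - 5)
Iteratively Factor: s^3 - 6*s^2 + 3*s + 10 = (s + 1)*(s^2 - 7*s + 10) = (s - 5)*(s + 1)*(s - 2)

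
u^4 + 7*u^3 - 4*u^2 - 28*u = u*(u - 2)*(u + 2)*(u + 7)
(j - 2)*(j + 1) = j^2 - j - 2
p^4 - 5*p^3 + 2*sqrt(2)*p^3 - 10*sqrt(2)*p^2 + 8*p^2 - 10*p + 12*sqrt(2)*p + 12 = (p - 3)*(p - 2)*(p + sqrt(2))^2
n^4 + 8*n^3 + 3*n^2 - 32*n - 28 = (n - 2)*(n + 1)*(n + 2)*(n + 7)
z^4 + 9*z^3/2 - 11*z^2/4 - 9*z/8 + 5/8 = (z - 1/2)^2*(z + 1/2)*(z + 5)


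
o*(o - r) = o^2 - o*r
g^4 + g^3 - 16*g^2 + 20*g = g*(g - 2)^2*(g + 5)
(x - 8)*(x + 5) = x^2 - 3*x - 40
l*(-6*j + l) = -6*j*l + l^2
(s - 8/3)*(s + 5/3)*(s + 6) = s^3 + 5*s^2 - 94*s/9 - 80/3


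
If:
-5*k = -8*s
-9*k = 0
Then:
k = 0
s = 0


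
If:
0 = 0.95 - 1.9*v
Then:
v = 0.50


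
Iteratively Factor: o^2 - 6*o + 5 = (o - 5)*(o - 1)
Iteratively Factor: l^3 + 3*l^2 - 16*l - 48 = (l - 4)*(l^2 + 7*l + 12) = (l - 4)*(l + 3)*(l + 4)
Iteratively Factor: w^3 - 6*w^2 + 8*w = (w - 2)*(w^2 - 4*w) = w*(w - 2)*(w - 4)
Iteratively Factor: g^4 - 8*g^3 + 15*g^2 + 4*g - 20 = (g - 2)*(g^3 - 6*g^2 + 3*g + 10) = (g - 2)*(g + 1)*(g^2 - 7*g + 10) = (g - 5)*(g - 2)*(g + 1)*(g - 2)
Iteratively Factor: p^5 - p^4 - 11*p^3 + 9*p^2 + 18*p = (p - 2)*(p^4 + p^3 - 9*p^2 - 9*p) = (p - 2)*(p + 1)*(p^3 - 9*p) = p*(p - 2)*(p + 1)*(p^2 - 9) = p*(p - 2)*(p + 1)*(p + 3)*(p - 3)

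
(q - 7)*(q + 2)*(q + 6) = q^3 + q^2 - 44*q - 84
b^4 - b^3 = b^3*(b - 1)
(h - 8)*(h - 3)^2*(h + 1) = h^4 - 13*h^3 + 43*h^2 - 15*h - 72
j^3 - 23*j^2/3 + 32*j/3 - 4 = (j - 6)*(j - 1)*(j - 2/3)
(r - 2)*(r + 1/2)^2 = r^3 - r^2 - 7*r/4 - 1/2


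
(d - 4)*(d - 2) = d^2 - 6*d + 8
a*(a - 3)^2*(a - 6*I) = a^4 - 6*a^3 - 6*I*a^3 + 9*a^2 + 36*I*a^2 - 54*I*a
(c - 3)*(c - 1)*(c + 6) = c^3 + 2*c^2 - 21*c + 18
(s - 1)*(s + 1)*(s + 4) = s^3 + 4*s^2 - s - 4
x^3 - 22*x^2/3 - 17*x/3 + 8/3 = (x - 8)*(x - 1/3)*(x + 1)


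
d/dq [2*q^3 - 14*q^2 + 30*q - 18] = 6*q^2 - 28*q + 30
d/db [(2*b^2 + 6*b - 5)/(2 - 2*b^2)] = 3*(b^2 - b + 1)/(b^4 - 2*b^2 + 1)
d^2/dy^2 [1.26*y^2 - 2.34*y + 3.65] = 2.52000000000000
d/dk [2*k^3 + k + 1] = 6*k^2 + 1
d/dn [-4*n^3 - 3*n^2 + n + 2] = -12*n^2 - 6*n + 1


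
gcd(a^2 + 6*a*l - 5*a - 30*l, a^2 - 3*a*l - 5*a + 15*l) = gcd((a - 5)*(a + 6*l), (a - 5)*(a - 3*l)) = a - 5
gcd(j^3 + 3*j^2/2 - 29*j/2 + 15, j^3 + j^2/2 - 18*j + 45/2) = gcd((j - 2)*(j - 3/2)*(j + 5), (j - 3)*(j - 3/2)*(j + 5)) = j^2 + 7*j/2 - 15/2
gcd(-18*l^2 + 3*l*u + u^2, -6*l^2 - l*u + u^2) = -3*l + u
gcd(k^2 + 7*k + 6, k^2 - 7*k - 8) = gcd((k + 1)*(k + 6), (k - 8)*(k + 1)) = k + 1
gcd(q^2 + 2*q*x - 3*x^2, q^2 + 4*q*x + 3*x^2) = q + 3*x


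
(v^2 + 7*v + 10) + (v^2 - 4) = 2*v^2 + 7*v + 6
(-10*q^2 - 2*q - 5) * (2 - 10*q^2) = 100*q^4 + 20*q^3 + 30*q^2 - 4*q - 10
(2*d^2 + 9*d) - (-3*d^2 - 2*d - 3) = 5*d^2 + 11*d + 3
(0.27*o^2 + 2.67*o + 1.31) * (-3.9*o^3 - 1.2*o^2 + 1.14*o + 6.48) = -1.053*o^5 - 10.737*o^4 - 8.0052*o^3 + 3.2214*o^2 + 18.795*o + 8.4888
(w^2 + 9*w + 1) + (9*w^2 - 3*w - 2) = 10*w^2 + 6*w - 1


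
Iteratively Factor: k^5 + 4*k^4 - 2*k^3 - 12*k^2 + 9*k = (k + 3)*(k^4 + k^3 - 5*k^2 + 3*k) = (k - 1)*(k + 3)*(k^3 + 2*k^2 - 3*k) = (k - 1)*(k + 3)^2*(k^2 - k) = (k - 1)^2*(k + 3)^2*(k)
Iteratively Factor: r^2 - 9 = (r - 3)*(r + 3)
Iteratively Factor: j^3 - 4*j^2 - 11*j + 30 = (j + 3)*(j^2 - 7*j + 10) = (j - 5)*(j + 3)*(j - 2)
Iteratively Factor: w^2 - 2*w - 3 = (w + 1)*(w - 3)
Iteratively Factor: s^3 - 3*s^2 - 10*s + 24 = (s - 2)*(s^2 - s - 12) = (s - 2)*(s + 3)*(s - 4)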